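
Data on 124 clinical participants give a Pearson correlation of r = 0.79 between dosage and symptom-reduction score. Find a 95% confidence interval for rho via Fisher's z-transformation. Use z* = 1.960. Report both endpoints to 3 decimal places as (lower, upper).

z_r = atanh(0.79) = 1.071432;  SE = 1/√(n−3) = 1/√121 = 0.090909
z-limits: 1.071432 ± 1.960·0.090909 = 1.071432 ± 0.178182 = [0.893250, 1.249614]
ρ-limits: (tanh 0.893250, tanh 1.249614) = (0.713, 0.848)

(0.713, 0.848)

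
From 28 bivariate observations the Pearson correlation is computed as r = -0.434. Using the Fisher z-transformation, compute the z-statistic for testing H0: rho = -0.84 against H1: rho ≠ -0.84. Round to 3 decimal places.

Fisher z: atanh(-0.434) = -0.464814, atanh(-0.84) = -1.221174
z = (z_r − z_0)·√(n−3) = (-0.464814 − (-1.221174))·√25 = 0.756360 · 5.000000 = 3.782

3.782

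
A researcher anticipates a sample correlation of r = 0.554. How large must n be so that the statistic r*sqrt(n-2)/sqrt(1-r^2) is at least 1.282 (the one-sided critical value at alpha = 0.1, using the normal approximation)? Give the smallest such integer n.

6

r√(n−2)/√(1−r²) ≥ 1.282  ⇔  n−2 ≥ (1.282)²·(1−r²)/r²
(1−r²)/r² = (1−0.306916)/0.306916 = 2.2582
n ≥ 2 + 1.643524·2.2582 = 2 + 3.7114 = 5.7114
⌈5.7114⌉ = 6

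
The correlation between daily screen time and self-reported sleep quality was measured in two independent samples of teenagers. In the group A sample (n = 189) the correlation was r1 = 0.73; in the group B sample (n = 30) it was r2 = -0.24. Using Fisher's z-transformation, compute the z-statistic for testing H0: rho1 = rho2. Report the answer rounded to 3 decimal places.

Fisher z-transforms: z1 = atanh(0.73) = 0.928727, z2 = atanh(-0.24) = -0.244774; difference d = 1.173501
Var(d) = 1/186 + 1/27 = 0.0053763 + 0.0370370 = 0.0424133
z = d/√Var(d) = 1.173501 / √0.0424133 = 1.173501 / 0.205945 = 5.698

5.698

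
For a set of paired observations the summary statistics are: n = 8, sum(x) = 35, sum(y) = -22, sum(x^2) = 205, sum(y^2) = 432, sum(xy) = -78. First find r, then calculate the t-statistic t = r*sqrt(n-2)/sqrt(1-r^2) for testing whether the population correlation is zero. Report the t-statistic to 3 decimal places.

0.325

Numerator: nΣxy − (Σx)(Σy) = 8·(-78) − (35)(-22) = 146
Denominator: √[(nΣx²−(Σx)²)(nΣy²−(Σy)²)]
  nΣx²−(Σx)² = 8·205 − 1225 = 415;  nΣy²−(Σy)² = 8·432 − 484 = 2972
  √(415·2972) = √1233380 = 1110.5764
r = 146 / 1110.5764 = 0.1315
t = r·√(n−2)/√(1−r²) = 0.1315·√6 / √(1−0.017292) = 0.322108 / 0.991316 = 0.325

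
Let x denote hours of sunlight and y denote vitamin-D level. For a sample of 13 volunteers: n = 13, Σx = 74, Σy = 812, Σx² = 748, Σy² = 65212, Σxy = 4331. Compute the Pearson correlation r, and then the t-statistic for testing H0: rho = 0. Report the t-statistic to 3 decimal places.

Numerator: nΣxy − (Σx)(Σy) = 13·4331 − (74)(812) = -3785
Denominator: √[(nΣx²−(Σx)²)(nΣy²−(Σy)²)]
  nΣx²−(Σx)² = 13·748 − 5476 = 4248;  nΣy²−(Σy)² = 13·65212 − 659344 = 188412
  √(4248·188412) = √800374176 = 28290.8850
r = -3785 / 28290.8850 = -0.1338
t = r·√(n−2)/√(1−r²) = -0.1338·√11 / √(1−0.017902) = -0.443764 / 0.991009 = -0.448

-0.448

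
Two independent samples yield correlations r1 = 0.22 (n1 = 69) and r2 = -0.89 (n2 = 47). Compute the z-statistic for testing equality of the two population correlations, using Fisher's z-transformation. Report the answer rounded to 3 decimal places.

z1 = atanh(0.22) = 0.223656,  z2 = atanh(-0.89) = -1.421926
SE = √(1/(n1−3) + 1/(n2−3)) = √(1/66 + 1/44) = √(0.0151515 + 0.0227273) = √0.0378788 = 0.194625
z = (z1 − z2)/SE = (0.223656 − (-1.421926)) / 0.194625 = 1.645582 / 0.194625 = 8.455

8.455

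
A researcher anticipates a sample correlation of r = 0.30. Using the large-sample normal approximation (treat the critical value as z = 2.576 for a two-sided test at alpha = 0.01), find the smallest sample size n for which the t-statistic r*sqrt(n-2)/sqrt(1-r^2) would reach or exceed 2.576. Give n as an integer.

70

Need r·√(n−2)/√(1−r²) ≥ 2.576
√(n−2) ≥ 2.576·√(1−0.0900) / 0.30 = 2.576·0.953939 / 0.30 = 8.1912
n−2 ≥ 67.0958  ⇒  n ≥ 69.0958
Smallest integer n = 70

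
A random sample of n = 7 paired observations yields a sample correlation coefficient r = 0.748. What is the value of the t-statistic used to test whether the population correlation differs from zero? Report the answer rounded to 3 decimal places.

2.520

1 − r² = 1 − 0.559504 = 0.440496;  √(1−r²) = 0.663699
√(n−2) = √5 = 2.236068
t = r·√(n−2)/√(1−r²) = 0.748 · 2.236068 / 0.663699 = 2.520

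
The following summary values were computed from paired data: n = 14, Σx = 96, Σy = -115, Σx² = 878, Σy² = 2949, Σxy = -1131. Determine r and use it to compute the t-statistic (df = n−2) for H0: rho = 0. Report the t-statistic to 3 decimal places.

-2.087

S_xy = nΣxy − ΣxΣy = 14·(-1131) − 96·(-115) = -15834 − (-11040) = -4794
S_xx = nΣx² − (Σx)² = 14·878 − 96² = 12292 − 9216 = 3076
S_yy = nΣy² − (Σy)² = 14·2949 − (-115)² = 41286 − 13225 = 28061
r = S_xy / √(S_xx·S_yy) = -4794 / √(3076·28061) = -4794 / √86315636 = -4794 / 9290.6209 = -0.5160
t = r·√(n−2)/√(1−r²) = -0.5160·√12 / √(1−0.266256) = -1.787476 / 0.856589 = -2.087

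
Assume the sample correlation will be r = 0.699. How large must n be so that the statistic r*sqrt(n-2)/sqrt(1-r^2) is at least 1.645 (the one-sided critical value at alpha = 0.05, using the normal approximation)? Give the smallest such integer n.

5

r√(n−2)/√(1−r²) ≥ 1.645  ⇔  n−2 ≥ (1.645)²·(1−r²)/r²
(1−r²)/r² = (1−0.488601)/0.488601 = 1.0467
n ≥ 2 + 2.706025·1.0467 = 2 + 2.8324 = 4.8324
⌈4.8324⌉ = 5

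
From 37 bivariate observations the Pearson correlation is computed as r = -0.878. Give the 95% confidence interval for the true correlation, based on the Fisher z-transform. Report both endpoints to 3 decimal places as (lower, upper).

(-0.936, -0.774)

z_r = atanh(-0.878) = -1.366971;  SE = 1/√(n−3) = 1/√34 = 0.171499
z-limits: -1.366971 ± 1.960·0.171499 = -1.366971 ± 0.336138 = [-1.703109, -1.030833]
ρ-limits: (tanh -1.703109, tanh -1.030833) = (-0.936, -0.774)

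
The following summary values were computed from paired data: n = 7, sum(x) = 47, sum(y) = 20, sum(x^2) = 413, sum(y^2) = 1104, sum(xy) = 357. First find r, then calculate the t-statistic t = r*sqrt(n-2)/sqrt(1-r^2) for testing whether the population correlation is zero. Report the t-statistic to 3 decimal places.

2.176

Numerator: nΣxy − (Σx)(Σy) = 7·357 − (47)(20) = 1559
Denominator: √[(nΣx²−(Σx)²)(nΣy²−(Σy)²)]
  nΣx²−(Σx)² = 7·413 − 2209 = 682;  nΣy²−(Σy)² = 7·1104 − 400 = 7328
  √(682·7328) = √4997696 = 2235.5527
r = 1559 / 2235.5527 = 0.6974
t = r·√(n−2)/√(1−r²) = 0.6974·√5 / √(1−0.486367) = 1.559434 / 0.716682 = 2.176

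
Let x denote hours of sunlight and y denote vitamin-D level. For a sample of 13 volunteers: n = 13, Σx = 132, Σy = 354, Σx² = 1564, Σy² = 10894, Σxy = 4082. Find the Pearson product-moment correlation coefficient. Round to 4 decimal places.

S_xy = nΣxy − ΣxΣy = 13·4082 − 132·354 = 53066 − 46728 = 6338
S_xx = nΣx² − (Σx)² = 13·1564 − 132² = 20332 − 17424 = 2908
S_yy = nΣy² − (Σy)² = 13·10894 − 354² = 141622 − 125316 = 16306
r = S_xy / √(S_xx·S_yy) = 6338 / √(2908·16306) = 6338 / √47417848 = 6338 / 6886.0619 = 0.9204

0.9204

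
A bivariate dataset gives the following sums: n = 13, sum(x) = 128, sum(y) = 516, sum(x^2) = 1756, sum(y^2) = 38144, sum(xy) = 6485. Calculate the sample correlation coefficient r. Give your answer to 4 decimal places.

S_xy = nΣxy − ΣxΣy = 13·6485 − 128·516 = 84305 − 66048 = 18257
S_xx = nΣx² − (Σx)² = 13·1756 − 128² = 22828 − 16384 = 6444
S_yy = nΣy² − (Σy)² = 13·38144 − 516² = 495872 − 266256 = 229616
r = S_xy / √(S_xx·S_yy) = 18257 / √(6444·229616) = 18257 / √1479645504 = 18257 / 38466.1605 = 0.4746

0.4746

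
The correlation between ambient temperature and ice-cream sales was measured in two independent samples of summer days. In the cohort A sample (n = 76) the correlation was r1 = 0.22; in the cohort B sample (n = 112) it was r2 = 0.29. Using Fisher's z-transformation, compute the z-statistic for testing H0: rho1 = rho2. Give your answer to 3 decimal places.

-0.495

z1 = atanh(0.22) = 0.223656,  z2 = atanh(0.29) = 0.298566
SE = √(1/(n1−3) + 1/(n2−3)) = √(1/73 + 1/109) = √(0.0136986 + 0.0091743) = √0.0228729 = 0.151238
z = (z1 − z2)/SE = (0.223656 − 0.298566) / 0.151238 = -0.074910 / 0.151238 = -0.495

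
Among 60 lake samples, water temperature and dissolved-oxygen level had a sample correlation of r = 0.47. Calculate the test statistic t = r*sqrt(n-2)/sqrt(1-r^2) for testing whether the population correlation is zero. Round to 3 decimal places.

4.055

t = r·√(n−2) / √(1−r²) with r = 0.47, n = 60
  = 0.47·√58 / √(1 − 0.2209)
  = 0.47·7.615773 / 0.882666
  = 3.579413 / 0.882666 = 4.055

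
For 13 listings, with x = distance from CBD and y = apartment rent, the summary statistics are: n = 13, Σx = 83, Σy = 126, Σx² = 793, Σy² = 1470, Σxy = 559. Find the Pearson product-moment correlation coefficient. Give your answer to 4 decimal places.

Numerator: nΣxy − (Σx)(Σy) = 13·559 − (83)(126) = -3191
Denominator: √[(nΣx²−(Σx)²)(nΣy²−(Σy)²)]
  nΣx²−(Σx)² = 13·793 − 6889 = 3420;  nΣy²−(Σy)² = 13·1470 − 15876 = 3234
  √(3420·3234) = √11060280 = 3325.6999
r = -3191 / 3325.6999 = -0.9595

-0.9595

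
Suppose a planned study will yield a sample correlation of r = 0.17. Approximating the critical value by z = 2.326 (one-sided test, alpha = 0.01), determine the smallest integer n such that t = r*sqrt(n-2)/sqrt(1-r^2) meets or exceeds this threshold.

184

Need r·√(n−2)/√(1−r²) ≥ 2.326
√(n−2) ≥ 2.326·√(1−0.0289) / 0.17 = 2.326·0.985444 / 0.17 = 13.4832
n−2 ≥ 181.7967  ⇒  n ≥ 183.7967
Smallest integer n = 184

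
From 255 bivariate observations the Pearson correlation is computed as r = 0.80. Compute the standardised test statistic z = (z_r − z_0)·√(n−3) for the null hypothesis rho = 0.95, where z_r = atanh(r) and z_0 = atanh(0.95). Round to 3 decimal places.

z_r = atanh(0.80) = 1.098612,  z_0 = atanh(0.95) = 1.831781
SE = 1/√(n−3) = 1/√252 = 0.062994
z = (z_r − z_0)/SE = (1.098612 − 1.831781) / 0.062994 = -0.733169 / 0.062994 = -11.639

-11.639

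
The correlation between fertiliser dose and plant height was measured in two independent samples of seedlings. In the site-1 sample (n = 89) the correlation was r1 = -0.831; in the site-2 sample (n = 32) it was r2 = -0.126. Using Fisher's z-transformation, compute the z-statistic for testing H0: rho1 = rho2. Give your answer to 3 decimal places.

-4.958

Fisher z-transforms: z1 = atanh(-0.831) = -1.191359, z2 = atanh(-0.126) = -0.126673; difference d = -1.064686
Var(d) = 1/86 + 1/29 = 0.0116279 + 0.0344828 = 0.0461107
z = d/√Var(d) = -1.064686 / √0.0461107 = -1.064686 / 0.214734 = -4.958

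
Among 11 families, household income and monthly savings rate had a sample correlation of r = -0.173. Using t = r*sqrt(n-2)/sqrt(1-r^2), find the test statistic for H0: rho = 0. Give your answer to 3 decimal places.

1 − r² = 1 − 0.029929 = 0.970071;  √(1−r²) = 0.984922
√(n−2) = √9 = 3.000000
t = r·√(n−2)/√(1−r²) = -0.173 · 3.000000 / 0.984922 = -0.527

-0.527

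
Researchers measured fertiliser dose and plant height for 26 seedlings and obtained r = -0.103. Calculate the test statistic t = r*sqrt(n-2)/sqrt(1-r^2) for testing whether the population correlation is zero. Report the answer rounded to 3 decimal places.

t = r·√(n−2) / √(1−r²) with r = -0.103, n = 26
  = -0.103·√24 / √(1 − 0.010609)
  = -0.103·4.898979 / 0.994681
  = -0.504595 / 0.994681 = -0.507

-0.507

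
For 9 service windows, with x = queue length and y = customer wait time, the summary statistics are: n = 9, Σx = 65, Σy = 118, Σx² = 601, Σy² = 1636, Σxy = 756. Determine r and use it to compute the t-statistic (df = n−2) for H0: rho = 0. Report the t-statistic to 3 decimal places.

-5.159

Numerator: nΣxy − (Σx)(Σy) = 9·756 − (65)(118) = -866
Denominator: √[(nΣx²−(Σx)²)(nΣy²−(Σy)²)]
  nΣx²−(Σx)² = 9·601 − 4225 = 1184;  nΣy²−(Σy)² = 9·1636 − 13924 = 800
  √(1184·800) = √947200 = 973.2420
r = -866 / 973.2420 = -0.8898
t = r·√(n−2)/√(1−r²) = -0.8898·√7 / √(1−0.791744) = -2.354190 / 0.456351 = -5.159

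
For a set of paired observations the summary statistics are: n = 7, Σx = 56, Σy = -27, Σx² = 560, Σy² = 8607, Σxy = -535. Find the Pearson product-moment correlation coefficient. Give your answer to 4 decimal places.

S_xy = nΣxy − ΣxΣy = 7·(-535) − 56·(-27) = -3745 − (-1512) = -2233
S_xx = nΣx² − (Σx)² = 7·560 − 56² = 3920 − 3136 = 784
S_yy = nΣy² − (Σy)² = 7·8607 − (-27)² = 60249 − 729 = 59520
r = S_xy / √(S_xx·S_yy) = -2233 / √(784·59520) = -2233 / √46663680 = -2233 / 6831.0819 = -0.3269

-0.3269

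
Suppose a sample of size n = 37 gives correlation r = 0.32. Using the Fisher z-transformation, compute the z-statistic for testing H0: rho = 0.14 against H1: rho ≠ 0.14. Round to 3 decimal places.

1.112

z_r = atanh(0.32) = 0.331647,  z_0 = atanh(0.14) = 0.140926
SE = 1/√(n−3) = 1/√34 = 0.171499
z = (z_r − z_0)/SE = (0.331647 − 0.140926) / 0.171499 = 0.190721 / 0.171499 = 1.112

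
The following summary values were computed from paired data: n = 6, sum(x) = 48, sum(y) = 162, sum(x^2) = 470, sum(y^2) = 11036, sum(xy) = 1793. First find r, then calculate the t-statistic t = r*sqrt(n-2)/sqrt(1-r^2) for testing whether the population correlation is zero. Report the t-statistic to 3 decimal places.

1.741

Numerator: nΣxy − (Σx)(Σy) = 6·1793 − (48)(162) = 2982
Denominator: √[(nΣx²−(Σx)²)(nΣy²−(Σy)²)]
  nΣx²−(Σx)² = 6·470 − 2304 = 516;  nΣy²−(Σy)² = 6·11036 − 26244 = 39972
  √(516·39972) = √20625552 = 4541.5363
r = 2982 / 4541.5363 = 0.6566
t = r·√(n−2)/√(1−r²) = 0.6566·√4 / √(1−0.431124) = 1.313200 / 0.754239 = 1.741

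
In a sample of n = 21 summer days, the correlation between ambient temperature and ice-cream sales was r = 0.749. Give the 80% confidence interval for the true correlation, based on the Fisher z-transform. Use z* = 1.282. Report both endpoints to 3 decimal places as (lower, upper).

z_r = atanh(0.749) = 0.970673;  SE = 1/√(n−3) = 1/√18 = 0.235702
z-limits: 0.970673 ± 1.282·0.235702 = 0.970673 ± 0.302170 = [0.668503, 1.272843]
ρ-limits: (tanh 0.668503, tanh 1.272843) = (0.584, 0.855)

(0.584, 0.855)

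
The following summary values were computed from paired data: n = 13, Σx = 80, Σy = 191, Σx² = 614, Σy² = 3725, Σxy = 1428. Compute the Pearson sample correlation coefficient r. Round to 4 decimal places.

0.7555

S_xy = nΣxy − ΣxΣy = 13·1428 − 80·191 = 18564 − 15280 = 3284
S_xx = nΣx² − (Σx)² = 13·614 − 80² = 7982 − 6400 = 1582
S_yy = nΣy² − (Σy)² = 13·3725 − 191² = 48425 − 36481 = 11944
r = S_xy / √(S_xx·S_yy) = 3284 / √(1582·11944) = 3284 / √18895408 = 3284 / 4346.8849 = 0.7555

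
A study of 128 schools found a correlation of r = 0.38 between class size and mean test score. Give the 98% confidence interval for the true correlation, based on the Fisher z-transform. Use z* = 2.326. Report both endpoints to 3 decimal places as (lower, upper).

z_r = atanh(0.38) = 0.400060;  SE = 1/√(n−3) = 1/√125 = 0.089443
z-limits: 0.400060 ± 2.326·0.089443 = 0.400060 ± 0.208044 = [0.192016, 0.608104]
ρ-limits: (tanh 0.192016, tanh 0.608104) = (0.190, 0.543)

(0.190, 0.543)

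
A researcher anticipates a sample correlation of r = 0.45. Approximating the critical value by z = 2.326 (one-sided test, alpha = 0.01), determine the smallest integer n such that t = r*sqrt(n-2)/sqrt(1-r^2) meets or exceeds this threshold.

r√(n−2)/√(1−r²) ≥ 2.326  ⇔  n−2 ≥ (2.326)²·(1−r²)/r²
(1−r²)/r² = (1−0.2025)/0.2025 = 3.9383
n ≥ 2 + 5.410276·3.9383 = 2 + 21.3073 = 23.3073
⌈23.3073⌉ = 24

24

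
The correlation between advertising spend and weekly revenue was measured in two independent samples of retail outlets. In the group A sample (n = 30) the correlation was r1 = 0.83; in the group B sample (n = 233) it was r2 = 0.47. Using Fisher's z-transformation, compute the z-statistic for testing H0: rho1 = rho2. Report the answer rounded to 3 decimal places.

3.333

z1 = atanh(0.83) = 1.188136,  z2 = atanh(0.47) = 0.510070
SE = √(1/(n1−3) + 1/(n2−3)) = √(1/27 + 1/230) = √(0.0370370 + 0.0043478) = √0.0413848 = 0.203433
z = (z1 − z2)/SE = (1.188136 − 0.510070) / 0.203433 = 0.678066 / 0.203433 = 3.333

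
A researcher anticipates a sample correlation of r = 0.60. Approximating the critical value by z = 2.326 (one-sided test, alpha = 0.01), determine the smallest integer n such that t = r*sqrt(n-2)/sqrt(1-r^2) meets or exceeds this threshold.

Need r·√(n−2)/√(1−r²) ≥ 2.326
√(n−2) ≥ 2.326·√(1−0.3600) / 0.60 = 2.326·0.800000 / 0.60 = 3.1013
n−2 ≥ 9.6181  ⇒  n ≥ 11.6181
Smallest integer n = 12

12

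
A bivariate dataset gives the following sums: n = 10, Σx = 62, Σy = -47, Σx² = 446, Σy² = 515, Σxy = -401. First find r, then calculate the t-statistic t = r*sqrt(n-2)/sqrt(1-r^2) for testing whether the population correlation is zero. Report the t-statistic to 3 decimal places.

-3.968

Numerator: nΣxy − (Σx)(Σy) = 10·(-401) − (62)(-47) = -1096
Denominator: √[(nΣx²−(Σx)²)(nΣy²−(Σy)²)]
  nΣx²−(Σx)² = 10·446 − 3844 = 616;  nΣy²−(Σy)² = 10·515 − 2209 = 2941
  √(616·2941) = √1811656 = 1345.9777
r = -1096 / 1345.9777 = -0.8143
t = r·√(n−2)/√(1−r²) = -0.8143·√8 / √(1−0.663084) = -2.303188 / 0.580445 = -3.968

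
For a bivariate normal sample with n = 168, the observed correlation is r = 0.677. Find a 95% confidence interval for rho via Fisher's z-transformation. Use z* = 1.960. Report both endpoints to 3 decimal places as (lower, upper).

Fisher z: z_r = atanh(r) = ½·ln((1+0.677)/(1−0.677)) = 0.823555
SE(z) = 1/√(n−3) = 1/√165 = 0.077850
95% ⇒ z* = 1.960; margin = 1.960·0.077850 = 0.152586
CI on z-scale: (0.670969, 0.976141)
Back-transform: tanh(0.670969) = 0.585617, tanh(0.976141) = 0.751391

(0.586, 0.751)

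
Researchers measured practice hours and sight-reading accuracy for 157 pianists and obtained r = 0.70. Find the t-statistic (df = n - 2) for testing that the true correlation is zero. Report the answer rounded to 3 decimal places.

12.203

t = r·√(n−2) / √(1−r²) with r = 0.70, n = 157
  = 0.70·√155 / √(1 − 0.4900)
  = 0.70·12.449900 / 0.714143
  = 8.714930 / 0.714143 = 12.203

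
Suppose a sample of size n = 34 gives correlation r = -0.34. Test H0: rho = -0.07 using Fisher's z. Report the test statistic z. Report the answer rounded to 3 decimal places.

-1.581

Fisher z: atanh(-0.34) = -0.354093, atanh(-0.07) = -0.070115
z = (z_r − z_0)·√(n−3) = (-0.354093 − (-0.070115))·√31 = -0.283978 · 5.567764 = -1.581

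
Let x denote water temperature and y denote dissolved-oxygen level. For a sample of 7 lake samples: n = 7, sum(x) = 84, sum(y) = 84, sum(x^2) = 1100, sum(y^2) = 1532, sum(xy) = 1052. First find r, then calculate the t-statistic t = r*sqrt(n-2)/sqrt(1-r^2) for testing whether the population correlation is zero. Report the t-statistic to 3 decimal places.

Numerator: nΣxy − (Σx)(Σy) = 7·1052 − (84)(84) = 308
Denominator: √[(nΣx²−(Σx)²)(nΣy²−(Σy)²)]
  nΣx²−(Σx)² = 7·1100 − 7056 = 644;  nΣy²−(Σy)² = 7·1532 − 7056 = 3668
  √(644·3668) = √2362192 = 1536.9424
r = 308 / 1536.9424 = 0.2004
t = r·√(n−2)/√(1−r²) = 0.2004·√5 / √(1−0.040160) = 0.448108 / 0.979714 = 0.457

0.457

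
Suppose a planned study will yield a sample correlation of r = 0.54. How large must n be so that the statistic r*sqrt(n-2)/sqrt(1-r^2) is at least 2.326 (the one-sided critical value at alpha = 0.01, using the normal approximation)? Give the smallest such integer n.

16

r√(n−2)/√(1−r²) ≥ 2.326  ⇔  n−2 ≥ (2.326)²·(1−r²)/r²
(1−r²)/r² = (1−0.2916)/0.2916 = 2.4294
n ≥ 2 + 5.410276·2.4294 = 2 + 13.1437 = 15.1437
⌈15.1437⌉ = 16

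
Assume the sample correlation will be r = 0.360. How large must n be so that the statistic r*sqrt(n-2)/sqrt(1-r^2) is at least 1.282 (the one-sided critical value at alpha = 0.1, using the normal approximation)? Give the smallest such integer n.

14

Need r·√(n−2)/√(1−r²) ≥ 1.282
√(n−2) ≥ 1.282·√(1−0.129600) / 0.360 = 1.282·0.932952 / 0.360 = 3.3223
n−2 ≥ 11.0377  ⇒  n ≥ 13.0377
Smallest integer n = 14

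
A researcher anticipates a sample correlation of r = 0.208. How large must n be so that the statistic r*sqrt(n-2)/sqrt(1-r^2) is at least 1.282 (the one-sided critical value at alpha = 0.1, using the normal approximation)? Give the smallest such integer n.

Need r·√(n−2)/√(1−r²) ≥ 1.282
√(n−2) ≥ 1.282·√(1−0.043264) / 0.208 = 1.282·0.978129 / 0.208 = 6.0287
n−2 ≥ 36.3452  ⇒  n ≥ 38.3452
Smallest integer n = 39

39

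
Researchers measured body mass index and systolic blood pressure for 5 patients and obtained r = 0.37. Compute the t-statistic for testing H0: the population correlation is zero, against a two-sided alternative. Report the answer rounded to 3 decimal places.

1 − r² = 1 − 0.1369 = 0.8631;  √(1−r²) = 0.929032
√(n−2) = √3 = 1.732051
t = r·√(n−2)/√(1−r²) = 0.37 · 1.732051 / 0.929032 = 0.690

0.690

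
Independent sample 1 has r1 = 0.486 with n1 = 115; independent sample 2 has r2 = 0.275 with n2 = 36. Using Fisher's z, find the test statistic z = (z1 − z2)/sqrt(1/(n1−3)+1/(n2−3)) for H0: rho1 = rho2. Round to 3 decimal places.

Fisher z-transforms: z1 = atanh(0.486) = 0.530810, z2 = atanh(0.275) = 0.282265; difference d = 0.248545
Var(d) = 1/112 + 1/33 = 0.0089286 + 0.0303030 = 0.0392316
z = d/√Var(d) = 0.248545 / √0.0392316 = 0.248545 / 0.198070 = 1.255

1.255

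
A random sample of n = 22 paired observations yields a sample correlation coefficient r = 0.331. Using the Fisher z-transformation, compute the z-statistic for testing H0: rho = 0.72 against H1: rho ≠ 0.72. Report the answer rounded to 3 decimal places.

z_r = atanh(0.331) = 0.343951,  z_0 = atanh(0.72) = 0.907645
SE = 1/√(n−3) = 1/√19 = 0.229416
z = (z_r − z_0)/SE = (0.343951 − 0.907645) / 0.229416 = -0.563694 / 0.229416 = -2.457

-2.457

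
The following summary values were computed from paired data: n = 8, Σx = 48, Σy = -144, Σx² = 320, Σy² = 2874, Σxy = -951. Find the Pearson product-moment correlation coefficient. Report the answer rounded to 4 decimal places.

-0.9158

S_xy = nΣxy − ΣxΣy = 8·(-951) − 48·(-144) = -7608 − (-6912) = -696
S_xx = nΣx² − (Σx)² = 8·320 − 48² = 2560 − 2304 = 256
S_yy = nΣy² − (Σy)² = 8·2874 − (-144)² = 22992 − 20736 = 2256
r = S_xy / √(S_xx·S_yy) = -696 / √(256·2256) = -696 / √577536 = -696 / 759.9579 = -0.9158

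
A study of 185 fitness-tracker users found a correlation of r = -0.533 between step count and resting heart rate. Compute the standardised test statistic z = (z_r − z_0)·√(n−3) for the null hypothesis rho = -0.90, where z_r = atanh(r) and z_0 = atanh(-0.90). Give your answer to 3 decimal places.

11.843

Fisher z: atanh(-0.533) = -0.594326, atanh(-0.90) = -1.472219
z = (z_r − z_0)·√(n−3) = (-0.594326 − (-1.472219))·√182 = 0.877893 · 13.490738 = 11.843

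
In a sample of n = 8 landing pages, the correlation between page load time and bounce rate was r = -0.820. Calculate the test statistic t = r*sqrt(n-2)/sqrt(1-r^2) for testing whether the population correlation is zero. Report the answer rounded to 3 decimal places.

-3.509

t = r·√(n−2) / √(1−r²) with r = -0.820, n = 8
  = -0.820·√6 / √(1 − 0.672400)
  = -0.820·2.449490 / 0.572364
  = -2.008582 / 0.572364 = -3.509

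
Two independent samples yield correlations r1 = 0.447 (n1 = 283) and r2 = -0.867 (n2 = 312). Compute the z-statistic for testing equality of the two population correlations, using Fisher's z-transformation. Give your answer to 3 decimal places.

21.838

Fisher z-transforms: z1 = atanh(0.447) = 0.480945, z2 = atanh(-0.867) = -1.320870; difference d = 1.801815
Var(d) = 1/280 + 1/309 = 0.0035714 + 0.0032362 = 0.0068076
z = d/√Var(d) = 1.801815 / √0.0068076 = 1.801815 / 0.082508 = 21.838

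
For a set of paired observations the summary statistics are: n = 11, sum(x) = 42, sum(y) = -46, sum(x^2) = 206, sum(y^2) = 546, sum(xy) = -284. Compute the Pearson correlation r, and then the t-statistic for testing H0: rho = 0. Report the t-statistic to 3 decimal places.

Numerator: nΣxy − (Σx)(Σy) = 11·(-284) − (42)(-46) = -1192
Denominator: √[(nΣx²−(Σx)²)(nΣy²−(Σy)²)]
  nΣx²−(Σx)² = 11·206 − 1764 = 502;  nΣy²−(Σy)² = 11·546 − 2116 = 3890
  √(502·3890) = √1952780 = 1397.4190
r = -1192 / 1397.4190 = -0.8530
t = r·√(n−2)/√(1−r²) = -0.8530·√9 / √(1−0.727609) = -2.559000 / 0.521911 = -4.903

-4.903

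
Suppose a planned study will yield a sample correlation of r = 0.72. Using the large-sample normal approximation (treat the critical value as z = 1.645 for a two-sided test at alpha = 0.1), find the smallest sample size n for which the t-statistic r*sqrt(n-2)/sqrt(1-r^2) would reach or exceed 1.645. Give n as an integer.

Need r·√(n−2)/√(1−r²) ≥ 1.645
√(n−2) ≥ 1.645·√(1−0.5184) / 0.72 = 1.645·0.693974 / 0.72 = 1.5855
n−2 ≥ 2.5138  ⇒  n ≥ 4.5138
Smallest integer n = 5

5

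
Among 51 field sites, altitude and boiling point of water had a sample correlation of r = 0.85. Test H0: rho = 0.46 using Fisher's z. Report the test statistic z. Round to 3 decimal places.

5.257

Fisher z: atanh(0.85) = 1.256153, atanh(0.46) = 0.497311
z = (z_r − z_0)·√(n−3) = (1.256153 − 0.497311)·√48 = 0.758842 · 6.928203 = 5.257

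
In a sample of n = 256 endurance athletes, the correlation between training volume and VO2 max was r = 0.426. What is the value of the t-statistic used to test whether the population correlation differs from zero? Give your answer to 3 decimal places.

7.504

t = r·√(n−2) / √(1−r²) with r = 0.426, n = 256
  = 0.426·√254 / √(1 − 0.181476)
  = 0.426·15.937377 / 0.904723
  = 6.789323 / 0.904723 = 7.504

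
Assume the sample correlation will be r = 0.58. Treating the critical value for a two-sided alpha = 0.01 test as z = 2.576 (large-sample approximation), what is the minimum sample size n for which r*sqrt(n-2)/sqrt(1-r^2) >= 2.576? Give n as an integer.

16

r√(n−2)/√(1−r²) ≥ 2.576  ⇔  n−2 ≥ (2.576)²·(1−r²)/r²
(1−r²)/r² = (1−0.3364)/0.3364 = 1.9727
n ≥ 2 + 6.635776·1.9727 = 2 + 13.0904 = 15.0904
⌈15.0904⌉ = 16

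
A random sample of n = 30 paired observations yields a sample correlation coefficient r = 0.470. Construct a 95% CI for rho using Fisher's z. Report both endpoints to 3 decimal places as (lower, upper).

Fisher z: z_r = atanh(r) = ½·ln((1+0.470)/(1−0.470)) = 0.510070
SE(z) = 1/√(n−3) = 1/√27 = 0.192450
95% ⇒ z* = 1.960; margin = 1.960·0.192450 = 0.377202
CI on z-scale: (0.132868, 0.887272)
Back-transform: tanh(0.132868) = 0.132092, tanh(0.887272) = 0.710044

(0.132, 0.710)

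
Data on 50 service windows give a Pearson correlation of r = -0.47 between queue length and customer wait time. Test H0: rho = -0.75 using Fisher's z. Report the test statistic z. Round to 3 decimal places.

3.173

Fisher z: atanh(-0.47) = -0.510070, atanh(-0.75) = -0.972955
z = (z_r − z_0)·√(n−3) = (-0.510070 − (-0.972955))·√47 = 0.462885 · 6.855655 = 3.173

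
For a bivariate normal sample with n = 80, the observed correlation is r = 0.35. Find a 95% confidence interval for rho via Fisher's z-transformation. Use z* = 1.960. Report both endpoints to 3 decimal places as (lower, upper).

z_r = atanh(0.35) = 0.365444;  SE = 1/√(n−3) = 1/√77 = 0.113961
z-limits: 0.365444 ± 1.960·0.113961 = 0.365444 ± 0.223364 = [0.142080, 0.588808]
ρ-limits: (tanh 0.142080, tanh 0.588808) = (0.141, 0.529)

(0.141, 0.529)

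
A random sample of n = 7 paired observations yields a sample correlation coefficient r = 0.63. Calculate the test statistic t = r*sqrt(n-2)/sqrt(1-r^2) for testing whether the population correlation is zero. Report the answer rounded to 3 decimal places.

1.814

1 − r² = 1 − 0.3969 = 0.6031;  √(1−r²) = 0.776595
√(n−2) = √5 = 2.236068
t = r·√(n−2)/√(1−r²) = 0.63 · 2.236068 / 0.776595 = 1.814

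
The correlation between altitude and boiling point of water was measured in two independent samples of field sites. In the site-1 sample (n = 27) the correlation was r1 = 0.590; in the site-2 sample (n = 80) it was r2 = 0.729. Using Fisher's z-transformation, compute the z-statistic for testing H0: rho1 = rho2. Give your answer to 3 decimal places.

-1.065

Fisher z-transforms: z1 = atanh(0.590) = 0.677666, z2 = atanh(0.729) = 0.926590; difference d = -0.248924
Var(d) = 1/24 + 1/77 = 0.0416667 + 0.0129870 = 0.0546537
z = d/√Var(d) = -0.248924 / √0.0546537 = -0.248924 / 0.233781 = -1.065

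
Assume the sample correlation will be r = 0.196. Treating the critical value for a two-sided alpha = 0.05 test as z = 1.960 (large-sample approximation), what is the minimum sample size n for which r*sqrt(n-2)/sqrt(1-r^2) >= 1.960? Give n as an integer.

99

r√(n−2)/√(1−r²) ≥ 1.960  ⇔  n−2 ≥ (1.960)²·(1−r²)/r²
(1−r²)/r² = (1−0.038416)/0.038416 = 25.0308
n ≥ 2 + 3.8416·25.0308 = 2 + 96.1583 = 98.1583
⌈98.1583⌉ = 99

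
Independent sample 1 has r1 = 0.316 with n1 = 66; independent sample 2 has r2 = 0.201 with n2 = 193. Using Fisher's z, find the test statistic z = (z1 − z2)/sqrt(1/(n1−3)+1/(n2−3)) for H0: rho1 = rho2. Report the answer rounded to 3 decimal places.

Fisher z-transforms: z1 = atanh(0.316) = 0.327197, z2 = atanh(0.201) = 0.203774; difference d = 0.123423
Var(d) = 1/63 + 1/190 = 0.0158730 + 0.0052632 = 0.0211362
z = d/√Var(d) = 0.123423 / √0.0211362 = 0.123423 / 0.145383 = 0.849

0.849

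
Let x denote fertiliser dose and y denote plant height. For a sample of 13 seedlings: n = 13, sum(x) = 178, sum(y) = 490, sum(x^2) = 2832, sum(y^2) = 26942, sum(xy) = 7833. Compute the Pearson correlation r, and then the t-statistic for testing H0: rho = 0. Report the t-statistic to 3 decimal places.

2.583

Numerator: nΣxy − (Σx)(Σy) = 13·7833 − (178)(490) = 14609
Denominator: √[(nΣx²−(Σx)²)(nΣy²−(Σy)²)]
  nΣx²−(Σx)² = 13·2832 − 31684 = 5132;  nΣy²−(Σy)² = 13·26942 − 240100 = 110146
  √(5132·110146) = √565269272 = 23775.3922
r = 14609 / 23775.3922 = 0.6145
t = r·√(n−2)/√(1−r²) = 0.6145·√11 / √(1−0.377610) = 2.038066 / 0.788917 = 2.583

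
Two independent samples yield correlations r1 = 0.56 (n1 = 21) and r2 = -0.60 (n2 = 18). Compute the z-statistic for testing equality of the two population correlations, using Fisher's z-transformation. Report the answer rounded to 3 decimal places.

Fisher z-transforms: z1 = atanh(0.56) = 0.632833, z2 = atanh(-0.60) = -0.693147; difference d = 1.325980
Var(d) = 1/18 + 1/15 = 0.0555556 + 0.0666667 = 0.1222223
z = d/√Var(d) = 1.325980 / √0.1222223 = 1.325980 / 0.349603 = 3.793

3.793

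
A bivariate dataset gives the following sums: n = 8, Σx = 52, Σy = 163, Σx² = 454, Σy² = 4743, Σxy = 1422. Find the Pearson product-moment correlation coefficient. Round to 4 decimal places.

S_xy = nΣxy − ΣxΣy = 8·1422 − 52·163 = 11376 − 8476 = 2900
S_xx = nΣx² − (Σx)² = 8·454 − 52² = 3632 − 2704 = 928
S_yy = nΣy² − (Σy)² = 8·4743 − 163² = 37944 − 26569 = 11375
r = S_xy / √(S_xx·S_yy) = 2900 / √(928·11375) = 2900 / √10556000 = 2900 / 3248.9998 = 0.8926

0.8926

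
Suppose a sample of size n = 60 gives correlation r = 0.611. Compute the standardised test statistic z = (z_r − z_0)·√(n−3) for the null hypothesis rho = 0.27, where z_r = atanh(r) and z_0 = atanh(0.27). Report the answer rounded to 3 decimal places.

Fisher z: atanh(0.611) = 0.710516, atanh(0.27) = 0.276864
z = (z_r − z_0)·√(n−3) = (0.710516 − 0.276864)·√57 = 0.433652 · 7.549834 = 3.274

3.274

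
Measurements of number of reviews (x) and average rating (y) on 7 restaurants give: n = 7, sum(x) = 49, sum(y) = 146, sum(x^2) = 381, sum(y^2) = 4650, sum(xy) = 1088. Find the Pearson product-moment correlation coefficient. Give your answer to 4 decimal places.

Numerator: nΣxy − (Σx)(Σy) = 7·1088 − (49)(146) = 462
Denominator: √[(nΣx²−(Σx)²)(nΣy²−(Σy)²)]
  nΣx²−(Σx)² = 7·381 − 2401 = 266;  nΣy²−(Σy)² = 7·4650 − 21316 = 11234
  √(266·11234) = √2988244 = 1728.6538
r = 462 / 1728.6538 = 0.2673

0.2673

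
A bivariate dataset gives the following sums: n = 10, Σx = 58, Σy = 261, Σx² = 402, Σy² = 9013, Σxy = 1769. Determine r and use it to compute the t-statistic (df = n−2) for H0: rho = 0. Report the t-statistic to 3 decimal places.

Numerator: nΣxy − (Σx)(Σy) = 10·1769 − (58)(261) = 2552
Denominator: √[(nΣx²−(Σx)²)(nΣy²−(Σy)²)]
  nΣx²−(Σx)² = 10·402 − 3364 = 656;  nΣy²−(Σy)² = 10·9013 − 68121 = 22009
  √(656·22009) = √14437904 = 3799.7242
r = 2552 / 3799.7242 = 0.6716
t = r·√(n−2)/√(1−r²) = 0.6716·√8 / √(1−0.451047) = 1.899572 / 0.740914 = 2.564

2.564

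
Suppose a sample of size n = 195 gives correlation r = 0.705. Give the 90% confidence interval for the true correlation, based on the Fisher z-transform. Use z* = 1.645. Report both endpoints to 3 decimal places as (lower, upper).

(0.640, 0.760)

Fisher z: z_r = atanh(r) = ½·ln((1+0.705)/(1−0.705)) = 0.877173
SE(z) = 1/√(n−3) = 1/√192 = 0.072169
90% ⇒ z* = 1.645; margin = 1.645·0.072169 = 0.118718
CI on z-scale: (0.758455, 0.995891)
Back-transform: tanh(0.758455) = 0.640166, tanh(0.995891) = 0.759863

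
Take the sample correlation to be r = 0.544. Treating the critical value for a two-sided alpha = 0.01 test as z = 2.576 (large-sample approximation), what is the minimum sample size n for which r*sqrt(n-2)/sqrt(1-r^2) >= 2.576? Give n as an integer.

Need r·√(n−2)/√(1−r²) ≥ 2.576
√(n−2) ≥ 2.576·√(1−0.295936) / 0.544 = 2.576·0.839085 / 0.544 = 3.9733
n−2 ≥ 15.7871  ⇒  n ≥ 17.7871
Smallest integer n = 18

18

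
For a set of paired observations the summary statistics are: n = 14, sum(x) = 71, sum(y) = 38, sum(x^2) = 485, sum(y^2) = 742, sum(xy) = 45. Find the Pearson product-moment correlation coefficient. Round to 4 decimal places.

-0.5229

S_xy = nΣxy − ΣxΣy = 14·45 − 71·38 = 630 − 2698 = -2068
S_xx = nΣx² − (Σx)² = 14·485 − 71² = 6790 − 5041 = 1749
S_yy = nΣy² − (Σy)² = 14·742 − 38² = 10388 − 1444 = 8944
r = S_xy / √(S_xx·S_yy) = -2068 / √(1749·8944) = -2068 / √15643056 = -2068 / 3955.1303 = -0.5229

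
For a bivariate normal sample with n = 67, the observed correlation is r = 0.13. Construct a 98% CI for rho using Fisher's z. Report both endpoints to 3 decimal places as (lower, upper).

z_r = atanh(0.13) = 0.130740;  SE = 1/√(n−3) = 1/√64 = 0.125000
z-limits: 0.130740 ± 2.326·0.125000 = 0.130740 ± 0.290750 = [-0.160010, 0.421490]
ρ-limits: (tanh -0.160010, tanh 0.421490) = (-0.159, 0.398)

(-0.159, 0.398)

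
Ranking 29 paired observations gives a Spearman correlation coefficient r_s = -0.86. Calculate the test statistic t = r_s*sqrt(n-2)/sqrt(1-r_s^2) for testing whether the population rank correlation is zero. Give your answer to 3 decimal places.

-8.757

1 − r_s² = 1 − 0.7396 = 0.2604;  √(1−r_s²) = 0.510294
√(n−2) = √27 = 5.196152
t = r_s·√(n−2)/√(1−r_s²) = -0.86 · 5.196152 / 0.510294 = -8.757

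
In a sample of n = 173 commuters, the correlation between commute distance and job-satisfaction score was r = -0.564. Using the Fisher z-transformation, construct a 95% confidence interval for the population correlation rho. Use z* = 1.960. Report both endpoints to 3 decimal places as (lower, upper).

z_r = atanh(-0.564) = -0.638680;  SE = 1/√(n−3) = 1/√170 = 0.076696
z-limits: -0.638680 ± 1.960·0.076696 = -0.638680 ± 0.150324 = [-0.789004, -0.488356]
ρ-limits: (tanh -0.789004, tanh -0.488356) = (-0.658, -0.453)

(-0.658, -0.453)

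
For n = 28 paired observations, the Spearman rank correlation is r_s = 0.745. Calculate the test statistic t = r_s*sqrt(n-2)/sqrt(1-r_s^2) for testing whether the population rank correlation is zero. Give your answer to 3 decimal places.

1 − r_s² = 1 − 0.555025 = 0.444975;  √(1−r_s²) = 0.667064
√(n−2) = √26 = 5.099020
t = r_s·√(n−2)/√(1−r_s²) = 0.745 · 5.099020 / 0.667064 = 5.695

5.695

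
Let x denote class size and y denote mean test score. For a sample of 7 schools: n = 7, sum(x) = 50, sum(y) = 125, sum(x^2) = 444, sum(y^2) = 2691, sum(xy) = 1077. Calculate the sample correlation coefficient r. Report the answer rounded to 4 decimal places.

0.9224

Numerator: nΣxy − (Σx)(Σy) = 7·1077 − (50)(125) = 1289
Denominator: √[(nΣx²−(Σx)²)(nΣy²−(Σy)²)]
  nΣx²−(Σx)² = 7·444 − 2500 = 608;  nΣy²−(Σy)² = 7·2691 − 15625 = 3212
  √(608·3212) = √1952896 = 1397.4606
r = 1289 / 1397.4606 = 0.9224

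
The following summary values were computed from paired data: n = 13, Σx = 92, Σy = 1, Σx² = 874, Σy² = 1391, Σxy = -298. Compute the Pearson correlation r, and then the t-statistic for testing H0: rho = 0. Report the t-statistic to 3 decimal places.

-2.172

S_xy = nΣxy − ΣxΣy = 13·(-298) − 92·1 = -3874 − 92 = -3966
S_xx = nΣx² − (Σx)² = 13·874 − 92² = 11362 − 8464 = 2898
S_yy = nΣy² − (Σy)² = 13·1391 − 1² = 18083 − 1 = 18082
r = S_xy / √(S_xx·S_yy) = -3966 / √(2898·18082) = -3966 / √52401636 = -3966 / 7238.8974 = -0.5479
t = r·√(n−2)/√(1−r²) = -0.5479·√11 / √(1−0.300194) = -1.817179 / 0.836544 = -2.172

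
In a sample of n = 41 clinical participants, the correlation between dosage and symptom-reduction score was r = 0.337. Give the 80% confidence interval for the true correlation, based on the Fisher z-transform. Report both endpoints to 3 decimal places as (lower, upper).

Fisher z: z_r = atanh(r) = ½·ln((1+0.337)/(1−0.337)) = 0.350704
SE(z) = 1/√(n−3) = 1/√38 = 0.162221
80% ⇒ z* = 1.282; margin = 1.282·0.162221 = 0.207967
CI on z-scale: (0.142737, 0.558671)
Back-transform: tanh(0.142737) = 0.141775, tanh(0.558671) = 0.506991

(0.142, 0.507)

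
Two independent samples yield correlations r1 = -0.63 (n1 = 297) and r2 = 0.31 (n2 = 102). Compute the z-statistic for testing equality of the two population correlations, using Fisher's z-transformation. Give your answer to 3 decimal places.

-9.139

Fisher z-transforms: z1 = atanh(-0.63) = -0.741416, z2 = atanh(0.31) = 0.320545; difference d = -1.061961
Var(d) = 1/294 + 1/99 = 0.0034014 + 0.0101010 = 0.0135024
z = d/√Var(d) = -1.061961 / √0.0135024 = -1.061961 / 0.116200 = -9.139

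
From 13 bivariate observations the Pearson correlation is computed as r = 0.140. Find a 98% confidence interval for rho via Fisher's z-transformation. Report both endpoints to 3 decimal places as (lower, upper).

z_r = atanh(0.140) = 0.140926;  SE = 1/√(n−3) = 1/√10 = 0.316228
z-limits: 0.140926 ± 2.326·0.316228 = 0.140926 ± 0.735546 = [-0.594620, 0.876472]
ρ-limits: (tanh -0.594620, tanh 0.876472) = (-0.533, 0.705)

(-0.533, 0.705)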